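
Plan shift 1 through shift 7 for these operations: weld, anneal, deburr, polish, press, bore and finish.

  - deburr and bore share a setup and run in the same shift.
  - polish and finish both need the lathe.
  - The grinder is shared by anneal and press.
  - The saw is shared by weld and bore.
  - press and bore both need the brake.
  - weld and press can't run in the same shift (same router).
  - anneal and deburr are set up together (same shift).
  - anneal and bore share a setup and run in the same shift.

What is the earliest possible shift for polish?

shift 1

polish at shift 1 is achievable: finish in shift 2, anneal in shift 2, deburr in shift 2, bore in shift 2, press in shift 3, polish in shift 1, weld in shift 1.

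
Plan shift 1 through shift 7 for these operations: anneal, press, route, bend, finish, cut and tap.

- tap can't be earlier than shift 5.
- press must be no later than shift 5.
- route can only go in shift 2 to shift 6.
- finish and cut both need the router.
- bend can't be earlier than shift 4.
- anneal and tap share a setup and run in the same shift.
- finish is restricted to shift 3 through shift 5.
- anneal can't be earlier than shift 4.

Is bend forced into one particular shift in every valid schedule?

No

bend can be shift 4 (e.g. press=shift 1, route=shift 2, bend=shift 4, anneal=shift 5, cut=shift 1, tap=shift 5, finish=shift 3) or shift 5 (e.g. tap in shift 5, route in shift 2, bend in shift 5, cut in shift 1, anneal in shift 5, finish in shift 3, press in shift 1).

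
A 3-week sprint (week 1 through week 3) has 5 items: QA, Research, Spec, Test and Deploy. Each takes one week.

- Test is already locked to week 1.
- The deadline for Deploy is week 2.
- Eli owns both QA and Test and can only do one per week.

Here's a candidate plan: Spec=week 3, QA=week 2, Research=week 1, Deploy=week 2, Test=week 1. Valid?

Valid

The deadline for Deploy is week 2 — holds.
Test is already locked to week 1 — holds.
Eli owns both QA and Test and can only do one per week — holds.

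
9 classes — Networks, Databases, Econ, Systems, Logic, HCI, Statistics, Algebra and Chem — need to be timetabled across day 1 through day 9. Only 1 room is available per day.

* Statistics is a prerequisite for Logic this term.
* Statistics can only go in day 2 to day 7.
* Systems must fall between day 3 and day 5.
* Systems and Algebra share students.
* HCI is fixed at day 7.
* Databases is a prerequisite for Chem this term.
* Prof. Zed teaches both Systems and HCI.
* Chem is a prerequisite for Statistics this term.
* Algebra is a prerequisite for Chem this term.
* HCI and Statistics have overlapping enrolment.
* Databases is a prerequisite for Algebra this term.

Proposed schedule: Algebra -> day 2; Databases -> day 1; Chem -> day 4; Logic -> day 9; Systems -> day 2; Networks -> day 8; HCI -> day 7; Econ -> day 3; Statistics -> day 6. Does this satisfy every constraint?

Databases is a prerequisite for Chem this term — holds.
Systems and Algebra share students — violated.
Algebra is a prerequisite for Chem this term — holds.
HCI and Statistics have overlapping enrolment — holds.
Statistics can only go in day 2 to day 7 — holds.
Prof. Zed teaches both Systems and HCI — holds.
Databases is a prerequisite for Algebra this term — holds.
Chem is a prerequisite for Statistics this term — holds.
HCI is fixed at day 7 — holds.
Systems must fall between day 3 and day 5 — violated.
Only 1 room is available per day — violated.
Statistics is a prerequisite for Logic this term — holds.

No — it violates: Systems must fall between day 3 and day 5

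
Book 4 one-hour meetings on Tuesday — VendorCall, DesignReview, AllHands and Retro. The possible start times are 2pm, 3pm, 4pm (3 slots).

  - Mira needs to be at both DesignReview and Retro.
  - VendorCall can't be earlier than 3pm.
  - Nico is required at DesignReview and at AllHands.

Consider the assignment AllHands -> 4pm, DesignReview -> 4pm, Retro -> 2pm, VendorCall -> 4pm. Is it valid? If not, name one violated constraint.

Mira needs to be at both DesignReview and Retro — holds.
VendorCall can't be earlier than 3pm — holds.
Nico is required at DesignReview and at AllHands — violated.

No — it violates: Nico is required at DesignReview and at AllHands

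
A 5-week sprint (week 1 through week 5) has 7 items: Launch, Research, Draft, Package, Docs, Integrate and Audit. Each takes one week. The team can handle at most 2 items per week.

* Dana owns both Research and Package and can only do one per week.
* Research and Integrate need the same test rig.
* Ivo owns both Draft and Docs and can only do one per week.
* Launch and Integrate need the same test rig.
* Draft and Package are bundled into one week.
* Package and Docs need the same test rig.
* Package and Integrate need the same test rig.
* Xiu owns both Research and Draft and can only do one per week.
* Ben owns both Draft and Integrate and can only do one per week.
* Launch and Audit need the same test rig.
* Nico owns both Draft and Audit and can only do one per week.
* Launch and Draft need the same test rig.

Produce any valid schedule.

Audit in week 4, Launch in week 1, Package in week 2, Draft in week 2, Research in week 1, Integrate in week 3, Docs in week 3

Checking: Package(week 2) != Integrate(week 3); Research(week 1) != Integrate(week 3); Package(week 2) != Docs(week 3); Research(week 1) != Draft(week 2); Draft(week 2) != Audit(week 4); Research(week 1) != Package(week 2); Draft(week 2) != Integrate(week 3); Launch(week 1) != Integrate(week 3); Launch(week 1) != Draft(week 2); Draft(week 2) != Docs(week 3); Launch(week 1) != Audit(week 4); Draft = Package = week 2; max 2 per week (cap 2).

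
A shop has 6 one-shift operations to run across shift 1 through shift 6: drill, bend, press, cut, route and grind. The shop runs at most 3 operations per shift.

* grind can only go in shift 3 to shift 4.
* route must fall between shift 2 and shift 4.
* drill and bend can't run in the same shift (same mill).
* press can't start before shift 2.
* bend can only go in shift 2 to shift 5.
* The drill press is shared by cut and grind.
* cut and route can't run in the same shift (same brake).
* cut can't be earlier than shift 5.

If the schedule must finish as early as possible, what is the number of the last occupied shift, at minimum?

With at most 3 per shift and 6 operations, at least 2 shifts are needed.
cut can't be placed before shift 5, so the schedule must run through at least shift 5.
5 works (last occupied shift: shift 5): for example bend=shift 2; press=shift 2; route=shift 2; grind=shift 3; drill=shift 1; cut=shift 5.

5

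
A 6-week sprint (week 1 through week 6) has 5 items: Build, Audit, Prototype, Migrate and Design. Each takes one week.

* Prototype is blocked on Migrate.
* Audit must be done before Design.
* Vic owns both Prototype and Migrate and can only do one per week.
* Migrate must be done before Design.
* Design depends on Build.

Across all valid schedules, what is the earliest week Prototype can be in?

Precedence pushes Prototype to at least week 2.
Prototype at week 2 is achievable: Prototype=week 2; Design=week 2; Build=week 1; Audit=week 1; Migrate=week 1.

week 2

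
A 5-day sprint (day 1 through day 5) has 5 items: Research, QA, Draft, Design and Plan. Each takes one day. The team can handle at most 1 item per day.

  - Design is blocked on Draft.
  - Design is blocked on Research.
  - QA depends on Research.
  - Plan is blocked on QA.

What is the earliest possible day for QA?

Precedence pushes QA to at least day 2; downstream work caps QA at day 4.
QA at day 2 is achievable: QA -> day 2, Plan -> day 5, Research -> day 1, Design -> day 4, Draft -> day 3.

day 2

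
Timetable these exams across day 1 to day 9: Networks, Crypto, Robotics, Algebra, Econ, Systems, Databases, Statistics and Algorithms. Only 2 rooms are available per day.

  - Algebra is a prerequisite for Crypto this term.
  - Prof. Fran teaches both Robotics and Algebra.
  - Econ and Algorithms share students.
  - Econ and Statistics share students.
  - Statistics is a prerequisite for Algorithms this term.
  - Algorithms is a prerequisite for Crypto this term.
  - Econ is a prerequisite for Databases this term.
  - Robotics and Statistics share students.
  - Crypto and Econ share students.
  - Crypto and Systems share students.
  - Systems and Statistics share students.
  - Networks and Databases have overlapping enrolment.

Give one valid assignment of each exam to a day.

Econ=day 4, Systems=day 4, Algorithms=day 2, Databases=day 5, Crypto=day 3, Statistics=day 1, Robotics=day 3, Algebra=day 1, Networks=day 2

Checking: Statistics(day 1) before Algorithms(day 2); Algebra(day 1) before Crypto(day 3); Algorithms(day 2) before Crypto(day 3); Econ(day 4) before Databases(day 5); Robotics(day 3) != Statistics(day 1); Crypto(day 3) != Systems(day 4); Econ(day 4) != Algorithms(day 2); Econ(day 4) != Statistics(day 1); Robotics(day 3) != Algebra(day 1); Systems(day 4) != Statistics(day 1); Networks(day 2) != Databases(day 5); Crypto(day 3) != Econ(day 4); max 2 per day (cap 2).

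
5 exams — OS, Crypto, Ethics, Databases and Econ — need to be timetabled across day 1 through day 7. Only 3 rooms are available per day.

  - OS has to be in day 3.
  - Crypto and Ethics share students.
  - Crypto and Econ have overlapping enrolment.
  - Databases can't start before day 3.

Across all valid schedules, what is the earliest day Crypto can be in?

Crypto at day 1 is achievable: Crypto in day 1; Econ in day 2; Ethics in day 2; OS in day 3; Databases in day 3.

day 1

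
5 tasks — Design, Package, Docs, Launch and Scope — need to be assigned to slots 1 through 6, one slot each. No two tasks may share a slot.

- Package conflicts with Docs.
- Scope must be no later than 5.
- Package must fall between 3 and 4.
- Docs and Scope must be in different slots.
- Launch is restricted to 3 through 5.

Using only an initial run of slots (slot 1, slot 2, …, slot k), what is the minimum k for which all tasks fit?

5 slots

With at most 1 per slot and 5 tasks, at least 5 slots are needed.
Package can't be placed before 3, so the schedule must run through at least slot 3.
5 works (last occupied slot: 5): for example Package in 3, Design in 1, Docs in 2, Scope in 5, Launch in 4.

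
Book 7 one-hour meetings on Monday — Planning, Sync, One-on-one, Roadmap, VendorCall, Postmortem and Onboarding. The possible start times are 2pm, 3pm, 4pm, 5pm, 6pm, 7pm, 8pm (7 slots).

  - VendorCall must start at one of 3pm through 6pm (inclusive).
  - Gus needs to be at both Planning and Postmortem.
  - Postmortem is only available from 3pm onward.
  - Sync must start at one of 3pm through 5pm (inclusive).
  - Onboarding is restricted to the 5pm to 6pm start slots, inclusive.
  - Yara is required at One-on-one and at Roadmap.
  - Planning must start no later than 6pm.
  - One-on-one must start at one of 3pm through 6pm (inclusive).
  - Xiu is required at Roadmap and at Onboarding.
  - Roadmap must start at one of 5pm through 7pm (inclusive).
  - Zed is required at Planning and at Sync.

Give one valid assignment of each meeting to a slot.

Planning in 2pm, One-on-one in 3pm, VendorCall in 3pm, Roadmap in 6pm, Postmortem in 3pm, Sync in 3pm, Onboarding in 5pm

Checking: Planning(2pm) != Sync(3pm); Roadmap(6pm) != Onboarding(5pm); One-on-one(3pm) != Roadmap(6pm); Planning(2pm) != Postmortem(3pm); Sync=3pm in [3pm,5pm]; One-on-one=3pm in [3pm,6pm]; Roadmap=6pm in [5pm,7pm]; Postmortem=3pm in [3pm,8pm]; VendorCall=3pm in [3pm,6pm]; Planning=2pm in [2pm,6pm]; Onboarding=5pm in [5pm,6pm].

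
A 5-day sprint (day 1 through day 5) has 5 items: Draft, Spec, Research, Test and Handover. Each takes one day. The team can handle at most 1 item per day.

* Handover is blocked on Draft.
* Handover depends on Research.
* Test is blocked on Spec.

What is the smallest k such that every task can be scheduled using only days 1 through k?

The precedence chain requires at least 2 distinct days.
With at most 1 per day and 5 tasks, at least 5 days are needed.
5 works (last occupied day: day 5): for example Handover=day 3; Spec=day 4; Test=day 5; Research=day 2; Draft=day 1.

5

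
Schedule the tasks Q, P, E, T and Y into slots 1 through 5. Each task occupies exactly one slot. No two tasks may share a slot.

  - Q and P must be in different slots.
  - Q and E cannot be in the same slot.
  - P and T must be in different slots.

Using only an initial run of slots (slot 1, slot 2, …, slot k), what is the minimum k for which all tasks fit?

With at most 1 per slot and 5 tasks, at least 5 slots are needed.
5 works (last occupied slot: 5): for example E in 3; Q in 1; Y in 5; P in 2; T in 4.

5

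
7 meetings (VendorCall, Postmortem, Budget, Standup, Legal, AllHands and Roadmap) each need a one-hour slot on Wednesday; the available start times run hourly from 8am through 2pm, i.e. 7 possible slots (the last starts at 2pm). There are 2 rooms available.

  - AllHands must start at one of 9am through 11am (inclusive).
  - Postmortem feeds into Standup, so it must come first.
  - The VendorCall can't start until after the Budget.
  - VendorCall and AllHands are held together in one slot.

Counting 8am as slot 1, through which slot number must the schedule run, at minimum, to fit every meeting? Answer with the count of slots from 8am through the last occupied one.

4

The precedence chain requires at least 2 distinct slots.
With at most 2 per slot and 7 meetings, at least 4 slots are needed.
4 works (last occupied slot: 11am): for example Legal=10am, Standup=10am, Roadmap=11am, Budget=8am, Postmortem=8am, AllHands=9am, VendorCall=9am.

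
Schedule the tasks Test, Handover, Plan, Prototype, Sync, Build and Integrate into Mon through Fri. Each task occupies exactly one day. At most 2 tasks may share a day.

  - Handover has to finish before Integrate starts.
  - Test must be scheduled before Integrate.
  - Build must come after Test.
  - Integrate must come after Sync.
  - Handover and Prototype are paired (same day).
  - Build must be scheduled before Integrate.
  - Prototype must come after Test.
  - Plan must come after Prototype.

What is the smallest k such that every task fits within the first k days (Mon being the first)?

The precedence chain requires at least 3 distinct days.
With at most 2 per day and 7 tasks, at least 4 days are needed.
4 works (last occupied day: Thu): for example Handover in Tue; Sync in Mon; Prototype in Tue; Plan in Wed; Build in Wed; Test in Mon; Integrate in Thu.

4 days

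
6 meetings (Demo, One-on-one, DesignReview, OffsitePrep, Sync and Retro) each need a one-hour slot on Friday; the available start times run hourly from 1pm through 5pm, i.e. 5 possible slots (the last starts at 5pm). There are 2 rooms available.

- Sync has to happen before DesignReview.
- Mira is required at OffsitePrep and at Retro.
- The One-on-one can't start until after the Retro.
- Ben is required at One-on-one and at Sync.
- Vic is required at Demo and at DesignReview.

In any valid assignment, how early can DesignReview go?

Precedence pushes DesignReview to at least 2pm.
DesignReview at 2pm is achievable: Sync -> 1pm; OffsitePrep -> 3pm; One-on-one -> 2pm; Retro -> 1pm; DesignReview -> 2pm; Demo -> 3pm.

2pm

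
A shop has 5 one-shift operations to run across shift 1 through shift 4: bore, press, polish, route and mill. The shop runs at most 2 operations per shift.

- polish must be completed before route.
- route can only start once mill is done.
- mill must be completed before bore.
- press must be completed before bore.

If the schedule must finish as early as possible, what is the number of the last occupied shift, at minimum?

3

The precedence chain requires at least 2 distinct shifts.
With at most 2 per shift and 5 operations, at least 3 shifts are needed.
3 works (last occupied shift: shift 3): for example polish in shift 2, bore in shift 2, route in shift 3, mill in shift 1, press in shift 1.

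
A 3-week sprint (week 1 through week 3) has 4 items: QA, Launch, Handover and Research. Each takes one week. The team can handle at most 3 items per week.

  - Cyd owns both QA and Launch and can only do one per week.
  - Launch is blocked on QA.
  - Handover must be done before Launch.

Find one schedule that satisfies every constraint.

Handover=week 1; QA=week 1; Research=week 1; Launch=week 2

Checking: Handover(week 1) before Launch(week 2); QA(week 1) before Launch(week 2); QA(week 1) != Launch(week 2); max 3 per week (cap 3).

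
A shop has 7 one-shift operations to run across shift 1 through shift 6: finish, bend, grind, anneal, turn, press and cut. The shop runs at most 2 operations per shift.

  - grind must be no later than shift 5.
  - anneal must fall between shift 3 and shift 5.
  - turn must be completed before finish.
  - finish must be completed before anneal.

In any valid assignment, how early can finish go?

shift 2

Precedence pushes finish to at least shift 2; downstream work caps finish at shift 4.
finish at shift 2 is achievable: cut in shift 4, grind in shift 1, anneal in shift 3, press in shift 3, turn in shift 1, finish in shift 2, bend in shift 2.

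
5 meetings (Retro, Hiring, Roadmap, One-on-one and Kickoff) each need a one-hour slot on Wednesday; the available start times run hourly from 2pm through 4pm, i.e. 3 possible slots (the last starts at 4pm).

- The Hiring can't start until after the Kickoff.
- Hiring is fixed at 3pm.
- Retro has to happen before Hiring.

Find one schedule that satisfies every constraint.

Kickoff=2pm; One-on-one=2pm; Retro=2pm; Roadmap=2pm; Hiring=3pm

Checking: Kickoff(2pm) before Hiring(3pm); Retro(2pm) before Hiring(3pm); Hiring=3pm in [3pm,3pm].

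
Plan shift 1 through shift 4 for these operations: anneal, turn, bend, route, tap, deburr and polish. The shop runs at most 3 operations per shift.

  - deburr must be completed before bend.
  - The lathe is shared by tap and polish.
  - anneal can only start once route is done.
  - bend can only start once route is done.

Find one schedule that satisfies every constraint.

anneal in shift 2; polish in shift 3; deburr in shift 1; turn in shift 1; route in shift 1; tap in shift 2; bend in shift 2

Checking: route(shift 1) before anneal(shift 2); route(shift 1) before bend(shift 2); deburr(shift 1) before bend(shift 2); tap(shift 2) != polish(shift 3); max 3 per shift (cap 3).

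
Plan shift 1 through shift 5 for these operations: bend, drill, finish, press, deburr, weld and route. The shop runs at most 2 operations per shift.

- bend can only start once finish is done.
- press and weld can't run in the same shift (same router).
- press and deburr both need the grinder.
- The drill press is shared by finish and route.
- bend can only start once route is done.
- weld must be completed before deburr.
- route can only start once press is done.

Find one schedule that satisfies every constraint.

route in shift 2, weld in shift 2, bend in shift 3, drill in shift 4, press in shift 1, deburr in shift 3, finish in shift 1

Checking: weld(shift 2) before deburr(shift 3); press(shift 1) before route(shift 2); finish(shift 1) before bend(shift 3); route(shift 2) before bend(shift 3); press(shift 1) != weld(shift 2); finish(shift 1) != route(shift 2); press(shift 1) != deburr(shift 3); max 2 per shift (cap 2).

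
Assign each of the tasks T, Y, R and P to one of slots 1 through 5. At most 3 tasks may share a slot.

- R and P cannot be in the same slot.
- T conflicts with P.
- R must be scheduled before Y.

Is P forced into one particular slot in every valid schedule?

P can be 1 (e.g. P in 1, R in 2, T in 2, Y in 3) or 2 (e.g. P=2, Y=2, T=1, R=1).

No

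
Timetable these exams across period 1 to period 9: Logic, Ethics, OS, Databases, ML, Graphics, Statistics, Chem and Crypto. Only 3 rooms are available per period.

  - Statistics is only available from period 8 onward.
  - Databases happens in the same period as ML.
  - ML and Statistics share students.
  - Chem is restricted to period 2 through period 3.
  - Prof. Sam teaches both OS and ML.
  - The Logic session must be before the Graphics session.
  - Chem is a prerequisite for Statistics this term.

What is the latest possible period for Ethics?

Ethics at period 9 is achievable: Chem -> period 2, ML -> period 3, Logic -> period 1, Graphics -> period 2, Databases -> period 3, Statistics -> period 8, Crypto -> period 1, Ethics -> period 9, OS -> period 1.

period 9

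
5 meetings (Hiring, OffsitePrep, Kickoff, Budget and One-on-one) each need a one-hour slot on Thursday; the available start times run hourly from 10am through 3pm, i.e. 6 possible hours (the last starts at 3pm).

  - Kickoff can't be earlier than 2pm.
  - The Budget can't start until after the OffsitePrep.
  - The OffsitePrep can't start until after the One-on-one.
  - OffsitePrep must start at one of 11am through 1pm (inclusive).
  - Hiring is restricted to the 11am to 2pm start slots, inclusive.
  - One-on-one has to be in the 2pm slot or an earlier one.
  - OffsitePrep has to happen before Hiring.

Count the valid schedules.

60

Splitting on Hiring: it can be 12pm (8), 1pm (20), 2pm (32). Listing each branch's schedules as (OffsitePrep, Kickoff, Budget, One-on-one):
Hiring=12pm: (11am,2pm,12pm,10am) (11am,2pm,1pm,10am) (11am,2pm,2pm,10am) (11am,2pm,3pm,10am) (11am,3pm,12pm,10am) (11am,3pm,1pm,10am) (11am,3pm,2pm,10am) (11am,3pm,3pm,10am) — 8.
Hiring=1pm: (11am,2pm,12pm,10am) (11am,2pm,1pm,10am) (11am,2pm,2pm,10am) (11am,2pm,3pm,10am) (11am,3pm,12pm,10am) (11am,3pm,1pm,10am) (11am,3pm,2pm,10am) (11am,3pm,3pm,10am) (12pm,2pm,1pm,10am) (12pm,2pm,1pm,11am) (12pm,2pm,2pm,10am) (12pm,2pm,2pm,11am) (12pm,2pm,3pm,10am) (12pm,2pm,3pm,11am) (12pm,3pm,1pm,10am) (12pm,3pm,1pm,11am) (12pm,3pm,2pm,10am) (12pm,3pm,2pm,11am) (12pm,3pm,3pm,10am) (12pm,3pm,3pm,11am) — 20.
Hiring=2pm: (11am,2pm,12pm,10am) (11am,2pm,1pm,10am) (11am,2pm,2pm,10am) (11am,2pm,3pm,10am) (11am,3pm,12pm,10am) (11am,3pm,1pm,10am) (11am,3pm,2pm,10am) (11am,3pm,3pm,10am) (12pm,2pm,1pm,10am) (12pm,2pm,1pm,11am) (12pm,2pm,2pm,10am) (12pm,2pm,2pm,11am) (12pm,2pm,3pm,10am) (12pm,2pm,3pm,11am) (12pm,3pm,1pm,10am) (12pm,3pm,1pm,11am) (12pm,3pm,2pm,10am) (12pm,3pm,2pm,11am) (12pm,3pm,3pm,10am) (12pm,3pm,3pm,11am) (1pm,2pm,2pm,10am) (1pm,2pm,2pm,11am) (1pm,2pm,2pm,12pm) (1pm,2pm,3pm,10am) (1pm,2pm,3pm,11am) (1pm,2pm,3pm,12pm) (1pm,3pm,2pm,10am) (1pm,3pm,2pm,11am) (1pm,3pm,2pm,12pm) (1pm,3pm,3pm,10am) (1pm,3pm,3pm,11am) (1pm,3pm,3pm,12pm) — 32.
Summing: 8 + 20 + 32 = 60.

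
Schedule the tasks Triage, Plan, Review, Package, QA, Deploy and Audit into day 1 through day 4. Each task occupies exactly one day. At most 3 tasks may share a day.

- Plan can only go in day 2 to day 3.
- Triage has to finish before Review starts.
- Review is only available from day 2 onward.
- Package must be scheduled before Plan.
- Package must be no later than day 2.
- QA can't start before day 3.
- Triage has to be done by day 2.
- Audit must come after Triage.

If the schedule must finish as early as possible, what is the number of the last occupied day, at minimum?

day 3

The precedence chain requires at least 2 distinct days.
With at most 3 per day and 7 tasks, at least 3 days are needed.
QA can't be placed before day 3, so the schedule must run through at least day 3.
3 works (last occupied day: day 3): for example QA=day 3; Audit=day 2; Deploy=day 1; Review=day 2; Triage=day 1; Plan=day 2; Package=day 1.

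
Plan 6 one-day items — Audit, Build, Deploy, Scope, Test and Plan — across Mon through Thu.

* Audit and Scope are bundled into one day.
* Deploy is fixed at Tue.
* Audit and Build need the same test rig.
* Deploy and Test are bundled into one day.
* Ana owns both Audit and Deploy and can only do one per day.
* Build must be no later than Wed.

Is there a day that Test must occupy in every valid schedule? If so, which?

Tue

Test must be in the same day as Deploy, which can't be before Tue, so Test is at least Tue; Test must be in the same day as Deploy, which can't be after Tue, so Test is at most Tue.
So Test is pinned to Tue.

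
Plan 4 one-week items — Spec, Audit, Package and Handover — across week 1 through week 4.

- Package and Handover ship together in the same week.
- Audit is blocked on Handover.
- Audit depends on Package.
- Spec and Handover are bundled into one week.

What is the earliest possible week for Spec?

week 1

Spec must be in the same week as Package, which can't be after week 3, so Spec is at most week 3.
Spec at week 1 is achievable: Spec in week 1; Handover in week 1; Package in week 1; Audit in week 2.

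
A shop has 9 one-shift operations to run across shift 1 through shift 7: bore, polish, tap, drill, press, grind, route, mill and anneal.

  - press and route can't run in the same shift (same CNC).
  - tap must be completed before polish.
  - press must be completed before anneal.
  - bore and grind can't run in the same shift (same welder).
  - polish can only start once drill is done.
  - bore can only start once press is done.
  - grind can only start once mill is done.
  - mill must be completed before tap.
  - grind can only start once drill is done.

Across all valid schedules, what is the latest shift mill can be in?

shift 5

Downstream work caps mill at shift 5.
mill at shift 5 is achievable: route=shift 2, polish=shift 7, press=shift 1, tap=shift 6, bore=shift 2, grind=shift 6, mill=shift 5, anneal=shift 2, drill=shift 1.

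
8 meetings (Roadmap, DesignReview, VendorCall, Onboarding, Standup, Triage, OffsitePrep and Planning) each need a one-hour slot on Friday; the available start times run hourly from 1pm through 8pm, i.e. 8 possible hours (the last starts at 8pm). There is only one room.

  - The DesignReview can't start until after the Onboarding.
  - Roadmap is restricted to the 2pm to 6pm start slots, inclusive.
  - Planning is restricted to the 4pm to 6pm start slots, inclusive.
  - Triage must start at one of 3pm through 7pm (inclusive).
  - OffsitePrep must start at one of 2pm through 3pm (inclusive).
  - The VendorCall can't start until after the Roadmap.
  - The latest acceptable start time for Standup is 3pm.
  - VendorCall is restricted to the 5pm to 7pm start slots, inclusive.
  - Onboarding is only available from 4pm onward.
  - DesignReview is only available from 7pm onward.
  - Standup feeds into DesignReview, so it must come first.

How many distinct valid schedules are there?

Splitting on Roadmap: it can be 2pm (14), 3pm (14), 4pm (4), 5pm (3), 6pm (2). Listing each branch's schedules as (DesignReview, VendorCall, Onboarding, Standup, Triage, OffsitePrep, Planning):
Roadmap=2pm: (8pm,5pm,4pm,1pm,7pm,3pm,6pm) (8pm,5pm,6pm,1pm,7pm,3pm,4pm) (8pm,5pm,7pm,1pm,4pm,3pm,6pm) (8pm,5pm,7pm,1pm,6pm,3pm,4pm) (8pm,6pm,4pm,1pm,7pm,3pm,5pm) (8pm,6pm,5pm,1pm,7pm,3pm,4pm) (8pm,6pm,7pm,1pm,4pm,3pm,5pm) (8pm,6pm,7pm,1pm,5pm,3pm,4pm) (8pm,7pm,4pm,1pm,5pm,3pm,6pm) (8pm,7pm,4pm,1pm,6pm,3pm,5pm) (8pm,7pm,5pm,1pm,4pm,3pm,6pm) (8pm,7pm,5pm,1pm,6pm,3pm,4pm) (8pm,7pm,6pm,1pm,4pm,3pm,5pm) (8pm,7pm,6pm,1pm,5pm,3pm,4pm) — 14.
Roadmap=3pm: (8pm,5pm,4pm,1pm,7pm,2pm,6pm) (8pm,5pm,6pm,1pm,7pm,2pm,4pm) (8pm,5pm,7pm,1pm,4pm,2pm,6pm) (8pm,5pm,7pm,1pm,6pm,2pm,4pm) (8pm,6pm,4pm,1pm,7pm,2pm,5pm) (8pm,6pm,5pm,1pm,7pm,2pm,4pm) (8pm,6pm,7pm,1pm,4pm,2pm,5pm) (8pm,6pm,7pm,1pm,5pm,2pm,4pm) (8pm,7pm,4pm,1pm,5pm,2pm,6pm) (8pm,7pm,4pm,1pm,6pm,2pm,5pm) (8pm,7pm,5pm,1pm,4pm,2pm,6pm) (8pm,7pm,5pm,1pm,6pm,2pm,4pm) (8pm,7pm,6pm,1pm,4pm,2pm,5pm) (8pm,7pm,6pm,1pm,5pm,2pm,4pm) — 14.
Roadmap=4pm: (8pm,5pm,7pm,1pm,3pm,2pm,6pm) (8pm,6pm,7pm,1pm,3pm,2pm,5pm) (8pm,7pm,5pm,1pm,3pm,2pm,6pm) (8pm,7pm,6pm,1pm,3pm,2pm,5pm) — 4.
Roadmap=5pm: (8pm,6pm,7pm,1pm,3pm,2pm,4pm) (8pm,7pm,4pm,1pm,3pm,2pm,6pm) (8pm,7pm,6pm,1pm,3pm,2pm,4pm) — 3.
Roadmap=6pm: (8pm,7pm,4pm,1pm,3pm,2pm,5pm) (8pm,7pm,5pm,1pm,3pm,2pm,4pm) — 2.
Summing: 14 + 14 + 4 + 3 + 2 = 37.

37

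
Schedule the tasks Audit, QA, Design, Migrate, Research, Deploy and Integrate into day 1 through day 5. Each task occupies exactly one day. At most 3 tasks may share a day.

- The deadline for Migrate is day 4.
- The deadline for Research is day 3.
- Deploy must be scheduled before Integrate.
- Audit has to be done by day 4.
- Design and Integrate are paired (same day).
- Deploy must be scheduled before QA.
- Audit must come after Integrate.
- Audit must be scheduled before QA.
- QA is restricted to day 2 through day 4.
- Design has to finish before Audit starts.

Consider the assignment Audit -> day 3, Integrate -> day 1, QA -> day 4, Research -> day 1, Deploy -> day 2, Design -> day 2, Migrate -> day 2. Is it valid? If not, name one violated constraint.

No — it violates: Deploy must be scheduled before Integrate

Deploy must be scheduled before QA — holds.
Audit must come after Integrate — holds.
The deadline for Research is day 3 — holds.
At most 3 tasks may share a day — holds.
Deploy must be scheduled before Integrate — violated.
Design and Integrate are paired (same day) — violated.
Design has to finish before Audit starts — holds.
Audit must be scheduled before QA — holds.
Audit has to be done by day 4 — holds.
QA is restricted to day 2 through day 4 — holds.
The deadline for Migrate is day 4 — holds.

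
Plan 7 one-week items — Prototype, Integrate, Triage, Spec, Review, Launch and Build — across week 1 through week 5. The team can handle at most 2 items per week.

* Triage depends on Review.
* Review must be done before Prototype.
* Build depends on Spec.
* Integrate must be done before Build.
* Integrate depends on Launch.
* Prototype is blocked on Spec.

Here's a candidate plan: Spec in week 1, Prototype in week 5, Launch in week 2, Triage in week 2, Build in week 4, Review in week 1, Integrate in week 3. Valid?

Review must be done before Prototype — holds.
The team can handle at most 2 items per week — holds.
Triage depends on Review — holds.
Prototype is blocked on Spec — holds.
Build depends on Spec — holds.
Integrate must be done before Build — holds.
Integrate depends on Launch — holds.

Yes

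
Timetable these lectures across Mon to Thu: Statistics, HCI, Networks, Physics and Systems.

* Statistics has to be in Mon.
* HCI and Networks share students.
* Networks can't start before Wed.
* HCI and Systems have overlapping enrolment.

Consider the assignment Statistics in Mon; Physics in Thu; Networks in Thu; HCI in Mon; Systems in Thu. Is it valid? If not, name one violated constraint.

Statistics has to be in Mon — holds.
Networks can't start before Wed — holds.
HCI and Networks share students — holds.
HCI and Systems have overlapping enrolment — holds.

Yes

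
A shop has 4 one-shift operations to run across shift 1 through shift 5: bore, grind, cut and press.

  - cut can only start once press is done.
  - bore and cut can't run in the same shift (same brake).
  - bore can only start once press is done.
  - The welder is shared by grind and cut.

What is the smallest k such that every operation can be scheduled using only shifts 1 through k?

3 shifts

The precedence chain requires at least 2 distinct shifts.
Could 2 shifts be enough, i.e. nothing placed later than shift 2? No: cut must come after press (at shift 1 or later) → {shift 2}; press must come before cut (at shift 2 or earlier) → {shift 1}; bore must come after press (at shift 1 or later) → {shift 2}; cut can't share with bore (shift 2) → nothing is left.
So 2 shifts is not enough.
3 works (last occupied shift: shift 3): for example bore -> shift 2; press -> shift 1; grind -> shift 1; cut -> shift 3.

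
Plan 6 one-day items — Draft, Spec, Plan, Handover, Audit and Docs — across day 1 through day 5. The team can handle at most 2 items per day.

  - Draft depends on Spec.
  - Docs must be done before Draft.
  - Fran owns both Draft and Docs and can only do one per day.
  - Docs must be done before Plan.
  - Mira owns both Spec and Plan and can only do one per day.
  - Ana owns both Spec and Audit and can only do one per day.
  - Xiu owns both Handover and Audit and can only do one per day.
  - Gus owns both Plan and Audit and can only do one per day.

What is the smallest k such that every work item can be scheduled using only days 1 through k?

3

The precedence chain requires at least 2 distinct days.
With at most 2 per day and 6 work items, at least 3 days are needed.
3 works (last occupied day: day 3): for example Handover=day 3, Audit=day 2, Plan=day 3, Docs=day 1, Spec=day 1, Draft=day 2.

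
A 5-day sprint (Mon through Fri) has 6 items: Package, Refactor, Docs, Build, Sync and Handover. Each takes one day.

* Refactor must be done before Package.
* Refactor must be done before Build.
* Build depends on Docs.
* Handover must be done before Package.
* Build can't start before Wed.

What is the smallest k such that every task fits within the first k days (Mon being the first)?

3 days

The precedence chain requires at least 2 distinct days.
Build can't be placed before Wed — that is day 3 counting from Mon — so the schedule must run through at least 3 days.
3 works (last occupied day: Wed): for example Docs in Mon; Refactor in Mon; Handover in Mon; Package in Tue; Build in Wed; Sync in Mon.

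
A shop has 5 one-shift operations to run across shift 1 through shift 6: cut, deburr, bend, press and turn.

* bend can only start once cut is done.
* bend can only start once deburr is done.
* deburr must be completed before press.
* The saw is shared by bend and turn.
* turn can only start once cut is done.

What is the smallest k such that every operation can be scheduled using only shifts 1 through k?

3

The precedence chain requires at least 2 distinct shifts.
Could 2 shifts be enough, i.e. nothing placed later than shift 2? No: bend must come after cut (at shift 1 or later) → {shift 2}; cut must come before bend (at shift 2 or earlier) → {shift 1}; turn must come after cut (at shift 1 or later) → {shift 2}; turn can't share with bend (shift 2) → nothing is left.
So 2 shifts is not enough.
3 works (last occupied shift: shift 3): for example turn in shift 3, press in shift 2, bend in shift 2, deburr in shift 1, cut in shift 1.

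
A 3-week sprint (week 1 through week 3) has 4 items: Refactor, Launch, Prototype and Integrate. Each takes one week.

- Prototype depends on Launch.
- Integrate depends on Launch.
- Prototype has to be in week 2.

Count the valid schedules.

6

Splitting on Refactor: it can be week 1 (2), week 2 (2), week 3 (2). Listing each branch's schedules as (Launch, Prototype, Integrate) by week number:
Refactor=week 1: (1,2,2) (1,2,3) — 2.
Refactor=week 2: (1,2,2) (1,2,3) — 2.
Refactor=week 3: (1,2,2) (1,2,3) — 2.
Summing: 2 + 2 + 2 = 6.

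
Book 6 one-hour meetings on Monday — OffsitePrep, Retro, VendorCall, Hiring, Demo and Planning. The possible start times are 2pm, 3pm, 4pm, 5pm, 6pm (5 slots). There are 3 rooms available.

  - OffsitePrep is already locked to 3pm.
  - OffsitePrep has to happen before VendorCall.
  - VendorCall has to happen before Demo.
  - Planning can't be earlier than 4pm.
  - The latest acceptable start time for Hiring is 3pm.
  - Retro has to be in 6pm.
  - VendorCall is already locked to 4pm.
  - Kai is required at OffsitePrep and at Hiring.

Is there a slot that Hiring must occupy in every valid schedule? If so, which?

2pm

Hiring's window is 2pm–3pm.
OffsitePrep is fixed at 3pm, and Hiring can't share a slot with OffsitePrep.
So Hiring must be 2pm.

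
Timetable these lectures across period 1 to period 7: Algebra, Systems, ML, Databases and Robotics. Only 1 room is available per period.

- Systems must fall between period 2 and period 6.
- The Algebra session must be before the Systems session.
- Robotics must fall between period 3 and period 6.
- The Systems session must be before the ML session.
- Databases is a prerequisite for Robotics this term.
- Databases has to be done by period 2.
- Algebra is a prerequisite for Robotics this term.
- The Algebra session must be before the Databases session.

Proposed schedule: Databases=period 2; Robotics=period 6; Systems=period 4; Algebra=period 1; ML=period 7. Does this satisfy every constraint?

The Algebra session must be before the Databases session — holds.
Only 1 room is available per period — holds.
Robotics must fall between period 3 and period 6 — holds.
Systems must fall between period 2 and period 6 — holds.
Databases has to be done by period 2 — holds.
Databases is a prerequisite for Robotics this term — holds.
The Algebra session must be before the Systems session — holds.
Algebra is a prerequisite for Robotics this term — holds.
The Systems session must be before the ML session — holds.

Yes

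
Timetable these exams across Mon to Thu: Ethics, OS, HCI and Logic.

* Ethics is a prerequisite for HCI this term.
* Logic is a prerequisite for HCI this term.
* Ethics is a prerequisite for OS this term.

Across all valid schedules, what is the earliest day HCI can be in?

Precedence pushes HCI to at least Tue.
HCI at Tue is achievable: OS=Tue; Ethics=Mon; HCI=Tue; Logic=Mon.

Tue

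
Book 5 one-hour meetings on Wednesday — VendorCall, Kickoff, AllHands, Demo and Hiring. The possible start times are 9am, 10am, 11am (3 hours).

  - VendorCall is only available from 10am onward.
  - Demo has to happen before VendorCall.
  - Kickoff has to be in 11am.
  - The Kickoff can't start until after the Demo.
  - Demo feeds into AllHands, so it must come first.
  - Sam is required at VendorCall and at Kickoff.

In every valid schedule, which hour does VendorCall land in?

10am

VendorCall's window is 10am–11am.
Kickoff is fixed at 11am, and VendorCall can't share a hour with Kickoff.
So VendorCall must be 10am.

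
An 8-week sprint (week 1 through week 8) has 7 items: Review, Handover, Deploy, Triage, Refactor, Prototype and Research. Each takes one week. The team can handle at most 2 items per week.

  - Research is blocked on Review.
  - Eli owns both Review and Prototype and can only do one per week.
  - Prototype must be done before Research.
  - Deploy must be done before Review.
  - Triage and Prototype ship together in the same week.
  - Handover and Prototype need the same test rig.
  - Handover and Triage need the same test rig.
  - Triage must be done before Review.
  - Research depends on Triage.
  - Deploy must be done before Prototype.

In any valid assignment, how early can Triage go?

week 2

Triage must be in the same week as Prototype, which can't be before week 2, so Triage is at least week 2; downstream work caps Triage at week 6.
Triage at week 2 is achievable: Refactor=week 3, Review=week 3, Research=week 4, Deploy=week 1, Triage=week 2, Handover=week 1, Prototype=week 2.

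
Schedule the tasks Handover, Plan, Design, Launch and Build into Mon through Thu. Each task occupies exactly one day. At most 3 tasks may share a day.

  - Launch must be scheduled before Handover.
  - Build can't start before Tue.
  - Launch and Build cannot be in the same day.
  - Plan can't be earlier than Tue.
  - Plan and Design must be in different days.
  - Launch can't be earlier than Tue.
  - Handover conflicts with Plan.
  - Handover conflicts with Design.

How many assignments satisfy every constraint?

Splitting on Handover: it can be Wed (8), Thu (16). Listing each branch's schedules as (Plan, Design, Launch, Build):
Handover=Wed: (Tue,Mon,Tue,Wed) (Tue,Mon,Tue,Thu) (Tue,Thu,Tue,Wed) (Tue,Thu,Tue,Thu) (Thu,Mon,Tue,Wed) (Thu,Mon,Tue,Thu) (Thu,Tue,Tue,Wed) (Thu,Tue,Tue,Thu) — 8.
Handover=Thu: (Tue,Mon,Tue,Wed) (Tue,Mon,Tue,Thu) (Tue,Mon,Wed,Tue) (Tue,Mon,Wed,Thu) (Tue,Wed,Tue,Wed) (Tue,Wed,Tue,Thu) (Tue,Wed,Wed,Tue) (Tue,Wed,Wed,Thu) (Wed,Mon,Tue,Wed) (Wed,Mon,Tue,Thu) (Wed,Mon,Wed,Tue) (Wed,Mon,Wed,Thu) (Wed,Tue,Tue,Wed) (Wed,Tue,Tue,Thu) (Wed,Tue,Wed,Tue) (Wed,Tue,Wed,Thu) — 16.
Summing: 8 + 16 = 24.

24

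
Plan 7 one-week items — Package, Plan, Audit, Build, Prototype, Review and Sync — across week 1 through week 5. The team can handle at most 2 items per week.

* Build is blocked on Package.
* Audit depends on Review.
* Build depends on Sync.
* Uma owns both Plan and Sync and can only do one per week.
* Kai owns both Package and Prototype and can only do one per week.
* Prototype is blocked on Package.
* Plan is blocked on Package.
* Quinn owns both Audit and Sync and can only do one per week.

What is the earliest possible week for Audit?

week 2

Precedence pushes Audit to at least week 2.
Audit at week 2 is achievable: Build -> week 4, Plan -> week 2, Audit -> week 2, Review -> week 1, Prototype -> week 3, Package -> week 1, Sync -> week 3.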